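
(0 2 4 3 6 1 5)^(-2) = (0 1 3 2 5 6 4)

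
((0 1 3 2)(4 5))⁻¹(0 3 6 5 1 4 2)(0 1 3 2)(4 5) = (0 1 2 6 4 3 5)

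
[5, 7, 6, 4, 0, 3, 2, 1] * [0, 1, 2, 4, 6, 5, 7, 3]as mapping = [0→5, 1→3, 2→7, 3→6, 4→0, 5→4, 6→2, 7→1]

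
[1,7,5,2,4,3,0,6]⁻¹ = [6,0,3,5,4,2,7,1]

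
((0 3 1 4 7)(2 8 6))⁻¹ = (0 7 4 1 3)(2 6 8)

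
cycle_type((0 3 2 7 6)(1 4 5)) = 3.5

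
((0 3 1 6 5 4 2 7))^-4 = (0 5)(1 2)(3 4)(6 7)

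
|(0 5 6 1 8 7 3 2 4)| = 9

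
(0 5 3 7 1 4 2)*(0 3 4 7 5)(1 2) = (1 7 2 3 5 4)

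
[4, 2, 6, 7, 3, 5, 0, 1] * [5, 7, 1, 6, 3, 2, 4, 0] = [3, 1, 4, 0, 6, 2, 5, 7]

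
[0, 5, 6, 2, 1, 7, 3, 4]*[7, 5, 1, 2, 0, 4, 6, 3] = [7, 4, 6, 1, 5, 3, 2, 0]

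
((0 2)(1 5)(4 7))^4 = ()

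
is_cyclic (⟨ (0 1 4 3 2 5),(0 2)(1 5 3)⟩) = no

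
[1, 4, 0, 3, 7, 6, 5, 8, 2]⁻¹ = [2, 0, 8, 3, 1, 6, 5, 4, 7]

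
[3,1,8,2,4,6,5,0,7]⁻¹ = [7,1,3,0,4,6,5,8,2]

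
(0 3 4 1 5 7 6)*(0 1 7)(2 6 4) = (0 3 2 6 1 5)(4 7)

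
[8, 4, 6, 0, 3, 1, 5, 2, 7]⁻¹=[3, 5, 7, 4, 1, 6, 2, 8, 0]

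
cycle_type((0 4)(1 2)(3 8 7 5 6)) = 2^2.5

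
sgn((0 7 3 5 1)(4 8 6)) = 1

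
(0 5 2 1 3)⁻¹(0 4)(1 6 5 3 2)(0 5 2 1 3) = (0 1 3 6 2)(4 5)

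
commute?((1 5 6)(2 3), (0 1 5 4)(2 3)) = no:(1 5 6)(2 3)*(0 1 5 4)(2 3) = (0 1 4)(5 6), (0 1 5 4)(2 3)*(1 5 6)(2 3) = (0 5 4)(1 6)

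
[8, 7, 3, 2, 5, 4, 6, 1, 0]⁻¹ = [8, 7, 3, 2, 5, 4, 6, 1, 0]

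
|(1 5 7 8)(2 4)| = 4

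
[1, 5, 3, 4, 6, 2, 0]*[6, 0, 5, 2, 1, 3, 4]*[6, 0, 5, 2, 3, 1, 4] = [6, 2, 5, 0, 3, 1, 4]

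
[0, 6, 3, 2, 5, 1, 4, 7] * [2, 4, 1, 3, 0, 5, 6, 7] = [2, 6, 3, 1, 5, 4, 0, 7]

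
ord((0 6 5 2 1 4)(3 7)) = 6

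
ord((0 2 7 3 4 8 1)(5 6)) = 14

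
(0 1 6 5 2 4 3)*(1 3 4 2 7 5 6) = (0 3)(5 7)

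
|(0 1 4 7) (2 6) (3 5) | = 4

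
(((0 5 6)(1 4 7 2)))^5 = (0 6 5)(1 4 7 2)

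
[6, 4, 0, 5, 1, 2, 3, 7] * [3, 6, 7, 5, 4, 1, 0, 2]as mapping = [0→0, 1→4, 2→3, 3→1, 4→6, 5→7, 6→5, 7→2]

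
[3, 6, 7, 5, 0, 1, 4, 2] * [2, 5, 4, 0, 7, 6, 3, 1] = [0, 3, 1, 6, 2, 5, 7, 4]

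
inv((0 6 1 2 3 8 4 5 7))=(0 7 5 4 8 3 2 1 6)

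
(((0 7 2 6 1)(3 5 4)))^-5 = (3 5 4)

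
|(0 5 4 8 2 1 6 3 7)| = 9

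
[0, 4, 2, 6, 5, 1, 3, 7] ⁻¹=[0, 5, 2, 6, 1, 4, 3, 7] 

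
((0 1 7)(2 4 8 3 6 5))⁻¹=(0 7 1)(2 5 6 3 8 4)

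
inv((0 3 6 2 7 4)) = (0 4 7 2 6 3)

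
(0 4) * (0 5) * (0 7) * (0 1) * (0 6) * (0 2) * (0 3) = (0 4 5 7 1 6 2 3)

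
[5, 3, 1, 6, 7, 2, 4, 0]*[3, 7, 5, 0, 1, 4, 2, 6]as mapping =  [0→4, 1→0, 2→7, 3→2, 4→6, 5→5, 6→1, 7→3]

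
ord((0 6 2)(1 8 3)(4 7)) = 6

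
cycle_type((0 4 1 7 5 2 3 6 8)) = 9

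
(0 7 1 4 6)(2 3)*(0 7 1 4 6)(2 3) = (0 1 6 7 4)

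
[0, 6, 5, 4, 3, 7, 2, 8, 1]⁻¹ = [0, 8, 6, 4, 3, 2, 1, 5, 7]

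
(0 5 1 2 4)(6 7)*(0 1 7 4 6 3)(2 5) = (0 2 6 4 1 5 7 3)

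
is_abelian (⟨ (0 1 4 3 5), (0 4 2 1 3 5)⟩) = no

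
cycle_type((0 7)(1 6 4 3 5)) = 2.5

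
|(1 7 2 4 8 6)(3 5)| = 6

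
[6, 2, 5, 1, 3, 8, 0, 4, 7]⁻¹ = [6, 3, 1, 4, 7, 2, 0, 8, 5]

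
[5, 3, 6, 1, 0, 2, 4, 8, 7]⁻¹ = [4, 3, 5, 1, 6, 0, 2, 8, 7]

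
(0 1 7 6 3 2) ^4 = (0 3 7) (1 2 6) 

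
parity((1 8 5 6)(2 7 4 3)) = even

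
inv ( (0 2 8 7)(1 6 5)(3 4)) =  (0 7 8 2)(1 5 6)(3 4)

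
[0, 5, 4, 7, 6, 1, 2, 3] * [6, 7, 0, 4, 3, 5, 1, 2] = [6, 5, 3, 2, 1, 7, 0, 4]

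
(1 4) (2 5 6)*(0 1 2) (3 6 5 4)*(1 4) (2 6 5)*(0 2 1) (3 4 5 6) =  (0 5 1 4 3 6 2) 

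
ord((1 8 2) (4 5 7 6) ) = 12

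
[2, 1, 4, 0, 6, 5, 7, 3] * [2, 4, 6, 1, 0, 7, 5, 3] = [6, 4, 0, 2, 5, 7, 3, 1]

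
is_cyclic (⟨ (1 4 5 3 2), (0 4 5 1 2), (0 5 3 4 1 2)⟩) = no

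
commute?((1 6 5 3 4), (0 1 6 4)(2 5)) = no:(1 6 5 3 4) * (0 1 6 4)(2 5) = (0 1 4 6 2 5 3), (0 1 6 4)(2 5) * (1 6 5 3 4) = (0 6 1 5 2 3 4)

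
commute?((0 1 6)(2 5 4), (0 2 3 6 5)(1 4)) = no:(0 1 6)(2 5 4) * (0 2 3 6 5)(1 4) = (0 4 3 6 2)(1 5), (0 2 3 6 5)(1 4) * (0 1 6)(2 5 4) = (0 5 1 2 3)(4 6)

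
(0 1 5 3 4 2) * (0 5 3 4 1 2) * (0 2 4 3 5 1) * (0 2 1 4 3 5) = (0 3 2 4 1)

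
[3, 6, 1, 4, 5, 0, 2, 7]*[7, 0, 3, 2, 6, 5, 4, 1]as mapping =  [0→2, 1→4, 2→0, 3→6, 4→5, 5→7, 6→3, 7→1]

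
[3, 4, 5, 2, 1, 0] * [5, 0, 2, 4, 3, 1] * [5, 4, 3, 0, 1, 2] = [1, 0, 4, 3, 5, 2]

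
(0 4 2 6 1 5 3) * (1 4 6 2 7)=(0 6 4 7 1 5 3)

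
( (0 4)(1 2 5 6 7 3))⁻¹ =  (0 4)(1 3 7 6 5 2)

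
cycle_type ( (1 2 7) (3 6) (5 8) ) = 2^2.3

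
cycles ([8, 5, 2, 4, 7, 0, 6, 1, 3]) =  (0 8 3 4 7 1 5)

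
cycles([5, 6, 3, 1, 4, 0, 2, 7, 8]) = (0 5)(1 6 2 3)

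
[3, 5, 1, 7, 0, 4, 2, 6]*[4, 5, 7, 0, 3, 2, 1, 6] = [0, 2, 5, 6, 4, 3, 7, 1]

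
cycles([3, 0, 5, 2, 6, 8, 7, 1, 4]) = (0 3 2 5 8 4 6 7 1)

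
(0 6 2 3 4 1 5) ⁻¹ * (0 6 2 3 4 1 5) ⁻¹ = (0 1 3 6 5 4 2) 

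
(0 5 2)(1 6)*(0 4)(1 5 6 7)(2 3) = (0 6 5 3 2 4)(1 7)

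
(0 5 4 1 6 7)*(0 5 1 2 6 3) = (0 1 3)(2 6 7 5 4)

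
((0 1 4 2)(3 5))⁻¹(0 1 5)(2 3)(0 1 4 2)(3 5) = (0 5)(1 4 3)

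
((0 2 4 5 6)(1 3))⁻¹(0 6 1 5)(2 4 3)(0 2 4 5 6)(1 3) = (0 3 6 2)(1 4 5)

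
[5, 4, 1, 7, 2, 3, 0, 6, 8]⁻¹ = [6, 2, 4, 5, 1, 0, 7, 3, 8]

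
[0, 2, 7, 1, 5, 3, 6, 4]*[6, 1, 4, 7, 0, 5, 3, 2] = [6, 4, 2, 1, 5, 7, 3, 0]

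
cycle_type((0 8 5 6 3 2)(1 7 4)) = 3.6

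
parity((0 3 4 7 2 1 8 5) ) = odd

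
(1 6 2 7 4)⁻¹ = (1 4 7 2 6)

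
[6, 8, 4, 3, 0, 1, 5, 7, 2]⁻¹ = [4, 5, 8, 3, 2, 6, 0, 7, 1]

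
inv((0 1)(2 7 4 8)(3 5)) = (0 1)(2 8 4 7)(3 5)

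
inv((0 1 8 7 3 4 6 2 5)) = (0 5 2 6 4 3 7 8 1)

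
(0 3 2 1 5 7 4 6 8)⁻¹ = (0 8 6 4 7 5 1 2 3)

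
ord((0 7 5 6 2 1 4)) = 7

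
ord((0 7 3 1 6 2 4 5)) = 8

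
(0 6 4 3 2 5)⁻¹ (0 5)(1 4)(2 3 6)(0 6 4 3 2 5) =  (0 6)(1 3)(2 4 5)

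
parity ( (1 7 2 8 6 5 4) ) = even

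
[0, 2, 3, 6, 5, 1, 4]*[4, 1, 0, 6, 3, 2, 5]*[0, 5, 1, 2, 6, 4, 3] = [6, 0, 3, 4, 1, 5, 2]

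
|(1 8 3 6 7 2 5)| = 7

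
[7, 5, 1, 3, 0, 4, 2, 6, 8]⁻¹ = [4, 2, 6, 3, 5, 1, 7, 0, 8]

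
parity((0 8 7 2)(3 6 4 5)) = even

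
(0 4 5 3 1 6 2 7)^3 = (0 3 2 4 1 7 5 6)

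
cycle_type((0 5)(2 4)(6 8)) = 2^3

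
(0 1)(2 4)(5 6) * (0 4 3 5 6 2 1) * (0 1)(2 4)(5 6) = (0 1 2 3 6 5 4)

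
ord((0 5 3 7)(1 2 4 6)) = 4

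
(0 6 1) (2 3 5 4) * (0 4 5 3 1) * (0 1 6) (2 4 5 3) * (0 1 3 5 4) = (0 1 4) (2 6 3) 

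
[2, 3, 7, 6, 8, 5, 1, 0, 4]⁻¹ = [7, 6, 0, 1, 8, 5, 3, 2, 4]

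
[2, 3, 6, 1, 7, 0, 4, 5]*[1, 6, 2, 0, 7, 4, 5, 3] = [2, 0, 5, 6, 3, 1, 7, 4]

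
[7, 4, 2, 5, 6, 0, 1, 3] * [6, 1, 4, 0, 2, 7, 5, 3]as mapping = [0→3, 1→2, 2→4, 3→7, 4→5, 5→6, 6→1, 7→0]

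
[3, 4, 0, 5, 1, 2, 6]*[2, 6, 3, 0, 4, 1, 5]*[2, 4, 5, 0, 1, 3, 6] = [2, 1, 5, 4, 6, 0, 3]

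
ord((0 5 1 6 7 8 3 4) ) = 8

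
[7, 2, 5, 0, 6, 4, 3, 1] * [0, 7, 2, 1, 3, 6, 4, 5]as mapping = [0→5, 1→2, 2→6, 3→0, 4→4, 5→3, 6→1, 7→7]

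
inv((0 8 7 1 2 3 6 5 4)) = (0 4 5 6 3 2 1 7 8)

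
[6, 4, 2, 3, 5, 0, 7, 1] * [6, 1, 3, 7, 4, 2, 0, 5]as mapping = [0→0, 1→4, 2→3, 3→7, 4→2, 5→6, 6→5, 7→1]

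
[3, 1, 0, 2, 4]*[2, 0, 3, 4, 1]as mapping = [0→4, 1→0, 2→2, 3→3, 4→1]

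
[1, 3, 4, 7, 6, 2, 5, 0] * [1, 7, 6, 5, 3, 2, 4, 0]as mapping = [0→7, 1→5, 2→3, 3→0, 4→4, 5→6, 6→2, 7→1]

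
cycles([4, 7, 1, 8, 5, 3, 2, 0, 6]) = (0 4 5 3 8 6 2 1 7)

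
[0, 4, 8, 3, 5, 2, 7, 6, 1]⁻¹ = [0, 8, 5, 3, 1, 4, 7, 6, 2]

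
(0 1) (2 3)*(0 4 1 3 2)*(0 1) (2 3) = (0 2 3 1 4) 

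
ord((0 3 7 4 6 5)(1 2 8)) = 6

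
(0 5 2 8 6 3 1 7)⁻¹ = (0 7 1 3 6 8 2 5)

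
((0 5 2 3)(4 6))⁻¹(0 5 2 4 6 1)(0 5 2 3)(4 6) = (1 5 2 3 6 4)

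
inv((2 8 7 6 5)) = (2 5 6 7 8)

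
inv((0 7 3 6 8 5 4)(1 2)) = (0 4 5 8 6 3 7)(1 2)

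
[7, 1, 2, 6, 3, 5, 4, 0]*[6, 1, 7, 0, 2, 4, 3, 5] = [5, 1, 7, 3, 0, 4, 2, 6]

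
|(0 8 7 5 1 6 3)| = 7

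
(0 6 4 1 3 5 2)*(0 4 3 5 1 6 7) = (0 7) (1 5 2 4 6 3) 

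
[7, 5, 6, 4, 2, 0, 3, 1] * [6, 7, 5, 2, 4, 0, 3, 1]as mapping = [0→1, 1→0, 2→3, 3→4, 4→5, 5→6, 6→2, 7→7]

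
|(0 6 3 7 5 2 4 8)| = 8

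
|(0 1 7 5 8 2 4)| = 7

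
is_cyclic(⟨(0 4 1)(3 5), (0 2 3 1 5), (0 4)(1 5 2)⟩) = no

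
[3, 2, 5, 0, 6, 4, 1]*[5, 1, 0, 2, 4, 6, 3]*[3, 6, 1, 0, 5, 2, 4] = [1, 3, 4, 2, 0, 5, 6]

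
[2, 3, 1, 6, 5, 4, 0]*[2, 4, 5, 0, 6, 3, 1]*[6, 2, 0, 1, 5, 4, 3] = [4, 6, 5, 2, 1, 3, 0]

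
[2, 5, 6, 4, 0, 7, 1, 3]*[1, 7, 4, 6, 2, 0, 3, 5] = [4, 0, 3, 2, 1, 5, 7, 6]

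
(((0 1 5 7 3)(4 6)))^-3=(0 5 3 1 7)(4 6)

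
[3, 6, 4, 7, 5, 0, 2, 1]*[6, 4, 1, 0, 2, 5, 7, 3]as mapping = [0→0, 1→7, 2→2, 3→3, 4→5, 5→6, 6→1, 7→4]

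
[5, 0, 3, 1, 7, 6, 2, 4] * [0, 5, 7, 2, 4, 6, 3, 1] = [6, 0, 2, 5, 1, 3, 7, 4]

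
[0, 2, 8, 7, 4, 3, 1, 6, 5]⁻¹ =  [0, 6, 1, 5, 4, 8, 7, 3, 2]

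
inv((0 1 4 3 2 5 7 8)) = (0 8 7 5 2 3 4 1)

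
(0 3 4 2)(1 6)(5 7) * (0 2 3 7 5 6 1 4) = (0 7 6 4 3)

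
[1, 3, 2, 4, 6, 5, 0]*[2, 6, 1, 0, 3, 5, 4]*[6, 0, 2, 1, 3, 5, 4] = [4, 6, 0, 1, 3, 5, 2]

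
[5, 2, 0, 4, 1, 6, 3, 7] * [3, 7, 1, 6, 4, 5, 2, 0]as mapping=[0→5, 1→1, 2→3, 3→4, 4→7, 5→2, 6→6, 7→0]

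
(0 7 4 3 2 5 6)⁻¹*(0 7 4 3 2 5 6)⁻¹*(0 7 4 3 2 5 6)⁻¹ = (0 2 7 5 4 6 3)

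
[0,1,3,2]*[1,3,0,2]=[1,3,2,0]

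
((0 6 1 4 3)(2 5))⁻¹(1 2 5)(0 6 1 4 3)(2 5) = (2 4 5)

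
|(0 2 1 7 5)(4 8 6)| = 15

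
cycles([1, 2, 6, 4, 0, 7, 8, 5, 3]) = (0 1 2 6 8 3 4)(5 7)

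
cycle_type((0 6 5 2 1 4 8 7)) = 8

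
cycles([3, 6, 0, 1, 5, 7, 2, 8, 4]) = (0 3 1 6 2)(4 5 7 8)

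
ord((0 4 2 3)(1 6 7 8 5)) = 20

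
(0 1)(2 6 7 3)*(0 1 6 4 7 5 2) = (0 6 5 2 4 7 3)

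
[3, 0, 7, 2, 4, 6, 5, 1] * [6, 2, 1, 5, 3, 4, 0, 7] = [5, 6, 7, 1, 3, 0, 4, 2]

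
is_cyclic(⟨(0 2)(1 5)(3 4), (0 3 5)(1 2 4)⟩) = yes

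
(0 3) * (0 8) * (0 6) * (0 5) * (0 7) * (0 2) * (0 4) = (0 3 8 6 5 7 2 4) 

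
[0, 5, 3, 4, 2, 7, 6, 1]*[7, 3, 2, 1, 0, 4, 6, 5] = [7, 4, 1, 0, 2, 5, 6, 3]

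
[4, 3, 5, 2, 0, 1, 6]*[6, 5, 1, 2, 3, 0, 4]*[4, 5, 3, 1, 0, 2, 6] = [1, 3, 4, 5, 6, 2, 0]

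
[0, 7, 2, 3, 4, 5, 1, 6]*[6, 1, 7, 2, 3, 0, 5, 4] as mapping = [0→6, 1→4, 2→7, 3→2, 4→3, 5→0, 6→1, 7→5] 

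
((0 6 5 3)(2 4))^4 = ()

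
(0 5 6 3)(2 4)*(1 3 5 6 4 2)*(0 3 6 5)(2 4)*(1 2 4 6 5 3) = (0 3 1 5 4 2 6)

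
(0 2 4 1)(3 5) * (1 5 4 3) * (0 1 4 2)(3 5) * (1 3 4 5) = (1 3 2)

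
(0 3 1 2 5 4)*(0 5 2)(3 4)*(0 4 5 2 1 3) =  (0 5)(1 4 2)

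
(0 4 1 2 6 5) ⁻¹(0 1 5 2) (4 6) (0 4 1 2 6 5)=(0 6 4 2) (1 5) 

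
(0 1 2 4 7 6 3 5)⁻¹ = (0 5 3 6 7 4 2 1)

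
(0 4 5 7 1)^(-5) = ()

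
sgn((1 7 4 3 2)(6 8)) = -1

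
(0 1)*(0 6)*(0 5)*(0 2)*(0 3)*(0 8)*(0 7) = (0 1 6 5 2 3 8 7)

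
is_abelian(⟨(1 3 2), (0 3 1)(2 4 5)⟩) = no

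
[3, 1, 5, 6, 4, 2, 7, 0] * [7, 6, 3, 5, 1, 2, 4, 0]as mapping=[0→5, 1→6, 2→2, 3→4, 4→1, 5→3, 6→0, 7→7]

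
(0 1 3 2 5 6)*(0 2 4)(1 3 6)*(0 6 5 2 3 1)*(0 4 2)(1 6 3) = (0 6 1 5 4 3 2)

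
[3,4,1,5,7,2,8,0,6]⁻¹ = [7,2,5,0,1,3,8,4,6]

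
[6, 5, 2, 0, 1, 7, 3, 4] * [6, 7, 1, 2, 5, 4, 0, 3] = [0, 4, 1, 6, 7, 3, 2, 5]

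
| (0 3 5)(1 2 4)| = 3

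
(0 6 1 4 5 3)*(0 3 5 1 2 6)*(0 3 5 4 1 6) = (0 3 5 4 6 2)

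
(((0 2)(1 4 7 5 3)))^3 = (0 2)(1 5 4 3 7)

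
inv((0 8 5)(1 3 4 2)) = (0 5 8)(1 2 4 3)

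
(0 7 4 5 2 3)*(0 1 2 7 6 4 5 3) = (0 6 4 3 1 2)(5 7)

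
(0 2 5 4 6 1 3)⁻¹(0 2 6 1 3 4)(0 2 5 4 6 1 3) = (0 6 2 5 1 3)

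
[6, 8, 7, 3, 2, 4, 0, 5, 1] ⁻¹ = [6, 8, 4, 3, 5, 7, 0, 2, 1] 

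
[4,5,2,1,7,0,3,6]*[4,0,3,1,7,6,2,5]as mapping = [0→7,1→6,2→3,3→0,4→5,5→4,6→1,7→2]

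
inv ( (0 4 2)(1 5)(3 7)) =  (0 2 4)(1 5)(3 7)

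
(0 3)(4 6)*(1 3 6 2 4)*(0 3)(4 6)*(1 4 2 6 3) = (0 2 3 1)(4 6)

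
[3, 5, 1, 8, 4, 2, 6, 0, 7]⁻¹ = [7, 2, 5, 0, 4, 1, 6, 8, 3]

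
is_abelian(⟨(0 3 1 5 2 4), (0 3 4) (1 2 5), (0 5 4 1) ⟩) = no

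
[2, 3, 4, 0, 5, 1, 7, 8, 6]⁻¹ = [3, 5, 0, 1, 2, 4, 8, 6, 7]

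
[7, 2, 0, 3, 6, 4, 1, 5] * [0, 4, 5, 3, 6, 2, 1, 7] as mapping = [0→7, 1→5, 2→0, 3→3, 4→1, 5→6, 6→4, 7→2] 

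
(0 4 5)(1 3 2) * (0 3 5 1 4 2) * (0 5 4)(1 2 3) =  (0 3 5 1 4 2)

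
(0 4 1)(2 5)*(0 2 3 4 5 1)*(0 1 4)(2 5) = (0 2 4 1 5 3)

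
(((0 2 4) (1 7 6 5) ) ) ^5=(0 4 2) (1 7 6 5) 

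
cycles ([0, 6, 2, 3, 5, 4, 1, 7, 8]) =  (1 6)(4 5)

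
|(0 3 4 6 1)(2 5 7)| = 15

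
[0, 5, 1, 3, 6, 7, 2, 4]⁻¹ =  [0, 2, 6, 3, 7, 1, 4, 5]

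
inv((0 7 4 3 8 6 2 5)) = (0 5 2 6 8 3 4 7)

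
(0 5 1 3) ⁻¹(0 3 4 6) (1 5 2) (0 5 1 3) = (0 4 6 5) (1 2 3) 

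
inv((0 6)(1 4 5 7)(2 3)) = (0 6)(1 7 5 4)(2 3)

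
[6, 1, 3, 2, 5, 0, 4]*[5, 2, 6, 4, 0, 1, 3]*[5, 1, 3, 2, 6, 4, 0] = [2, 3, 6, 0, 1, 4, 5]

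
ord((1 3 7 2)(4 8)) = 4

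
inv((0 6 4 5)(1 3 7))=(0 5 4 6)(1 7 3)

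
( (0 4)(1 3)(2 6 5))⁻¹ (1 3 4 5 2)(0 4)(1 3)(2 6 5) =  (0 2 6 3 1)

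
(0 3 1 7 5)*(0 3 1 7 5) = (0 1 5 3 7)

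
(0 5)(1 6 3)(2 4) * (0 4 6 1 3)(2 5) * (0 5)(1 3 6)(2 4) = (0 4)(1 3 6 5 2)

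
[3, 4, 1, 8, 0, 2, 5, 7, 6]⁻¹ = [4, 2, 5, 0, 1, 6, 8, 7, 3]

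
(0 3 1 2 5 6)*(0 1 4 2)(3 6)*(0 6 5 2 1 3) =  (0 5)(1 6 3 4)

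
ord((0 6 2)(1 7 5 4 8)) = 15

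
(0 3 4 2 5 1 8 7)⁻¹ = (0 7 8 1 5 2 4 3)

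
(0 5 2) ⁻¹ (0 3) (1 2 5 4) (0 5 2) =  (0 2 4 1) (3 5) 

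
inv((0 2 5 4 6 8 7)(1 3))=(0 7 8 6 4 5 2)(1 3)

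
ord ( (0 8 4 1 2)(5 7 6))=15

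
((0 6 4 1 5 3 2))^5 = (0 3 1 6 2 5 4)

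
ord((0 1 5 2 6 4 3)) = 7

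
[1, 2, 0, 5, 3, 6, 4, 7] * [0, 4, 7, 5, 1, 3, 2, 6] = [4, 7, 0, 3, 5, 2, 1, 6]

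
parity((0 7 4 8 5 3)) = odd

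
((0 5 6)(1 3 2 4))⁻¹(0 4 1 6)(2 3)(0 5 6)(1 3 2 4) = (0 5 1 3)(2 4)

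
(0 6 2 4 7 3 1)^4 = (0 7 6 3 2 1 4)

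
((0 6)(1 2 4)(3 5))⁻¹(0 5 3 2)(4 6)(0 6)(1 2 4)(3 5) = (0 1)(3 5 4 6)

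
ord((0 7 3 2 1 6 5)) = 7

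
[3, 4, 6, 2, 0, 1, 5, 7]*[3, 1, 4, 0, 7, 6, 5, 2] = [0, 7, 5, 4, 3, 1, 6, 2]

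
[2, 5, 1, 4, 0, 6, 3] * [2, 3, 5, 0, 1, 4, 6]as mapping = [0→5, 1→4, 2→3, 3→1, 4→2, 5→6, 6→0]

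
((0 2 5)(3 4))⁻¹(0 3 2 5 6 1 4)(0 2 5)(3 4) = (0 6 1 3 2 4 5)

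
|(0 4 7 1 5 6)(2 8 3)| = 6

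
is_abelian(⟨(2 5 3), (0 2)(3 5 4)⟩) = no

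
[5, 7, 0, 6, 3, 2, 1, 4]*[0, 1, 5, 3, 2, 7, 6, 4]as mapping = [0→7, 1→4, 2→0, 3→6, 4→3, 5→5, 6→1, 7→2]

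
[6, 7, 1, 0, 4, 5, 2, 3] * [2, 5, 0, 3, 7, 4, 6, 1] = [6, 1, 5, 2, 7, 4, 0, 3]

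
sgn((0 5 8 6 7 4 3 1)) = -1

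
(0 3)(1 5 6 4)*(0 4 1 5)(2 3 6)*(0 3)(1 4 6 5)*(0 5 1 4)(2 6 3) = (0 1 2 5 6)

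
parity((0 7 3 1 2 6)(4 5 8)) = odd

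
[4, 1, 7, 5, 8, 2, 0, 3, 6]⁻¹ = [6, 1, 5, 7, 0, 3, 8, 2, 4]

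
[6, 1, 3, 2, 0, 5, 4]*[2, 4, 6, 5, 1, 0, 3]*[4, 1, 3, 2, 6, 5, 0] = [2, 6, 5, 0, 3, 4, 1]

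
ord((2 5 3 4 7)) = 5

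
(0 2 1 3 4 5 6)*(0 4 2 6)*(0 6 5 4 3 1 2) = (0 5 6 3)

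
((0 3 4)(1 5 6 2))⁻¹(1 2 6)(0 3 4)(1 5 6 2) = (1 2 5)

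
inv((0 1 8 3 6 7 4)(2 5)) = (0 4 7 6 3 8 1)(2 5)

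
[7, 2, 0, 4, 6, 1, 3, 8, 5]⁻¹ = [2, 5, 1, 6, 3, 8, 4, 0, 7]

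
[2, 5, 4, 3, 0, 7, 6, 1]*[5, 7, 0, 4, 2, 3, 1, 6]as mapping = [0→0, 1→3, 2→2, 3→4, 4→5, 5→6, 6→1, 7→7]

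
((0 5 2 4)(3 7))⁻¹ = (0 4 2 5)(3 7)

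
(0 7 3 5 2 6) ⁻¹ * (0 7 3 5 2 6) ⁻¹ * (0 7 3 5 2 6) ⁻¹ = (0 5) (2 7) (3 6) 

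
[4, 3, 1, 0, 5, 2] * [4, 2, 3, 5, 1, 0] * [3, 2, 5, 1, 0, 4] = [2, 4, 5, 0, 3, 1]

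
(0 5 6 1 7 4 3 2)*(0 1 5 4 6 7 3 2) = (0 4 2 1 3)(5 7 6)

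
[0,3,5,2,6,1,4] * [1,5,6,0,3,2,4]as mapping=[0→1,1→0,2→2,3→6,4→4,5→5,6→3]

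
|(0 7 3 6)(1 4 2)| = 12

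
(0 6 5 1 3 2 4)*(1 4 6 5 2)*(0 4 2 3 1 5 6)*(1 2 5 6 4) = (0 4 1 2)(3 6)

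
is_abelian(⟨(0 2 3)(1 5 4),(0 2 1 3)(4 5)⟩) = no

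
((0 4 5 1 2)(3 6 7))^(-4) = (0 4 5 1 2)(3 7 6)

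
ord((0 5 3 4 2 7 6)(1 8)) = 14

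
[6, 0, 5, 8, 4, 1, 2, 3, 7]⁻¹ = [1, 5, 6, 7, 4, 2, 0, 8, 3]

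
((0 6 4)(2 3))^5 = (0 4 6)(2 3)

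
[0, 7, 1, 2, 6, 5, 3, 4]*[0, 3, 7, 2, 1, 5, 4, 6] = [0, 6, 3, 7, 4, 5, 2, 1]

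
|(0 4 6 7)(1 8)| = 4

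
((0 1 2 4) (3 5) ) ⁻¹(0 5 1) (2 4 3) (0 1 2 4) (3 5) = (0 5 4) (1 3 2) 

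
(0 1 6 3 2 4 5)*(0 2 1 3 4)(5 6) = (0 3 1 5 2)(4 6)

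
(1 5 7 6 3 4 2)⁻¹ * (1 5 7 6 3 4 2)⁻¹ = (1 4 6 5 2 3 7)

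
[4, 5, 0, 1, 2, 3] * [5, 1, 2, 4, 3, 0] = [3, 0, 5, 1, 2, 4]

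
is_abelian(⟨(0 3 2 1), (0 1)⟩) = no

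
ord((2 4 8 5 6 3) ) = 6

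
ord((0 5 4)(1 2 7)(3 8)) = 6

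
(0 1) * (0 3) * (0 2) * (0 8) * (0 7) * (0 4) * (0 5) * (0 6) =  (0 1 3 2 8 7 4 5 6)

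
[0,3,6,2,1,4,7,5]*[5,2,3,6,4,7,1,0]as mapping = [0→5,1→6,2→1,3→3,4→2,5→4,6→0,7→7]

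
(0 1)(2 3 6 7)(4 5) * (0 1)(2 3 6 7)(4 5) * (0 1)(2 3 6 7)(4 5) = (0 1)(2 7 6 3)(4 5)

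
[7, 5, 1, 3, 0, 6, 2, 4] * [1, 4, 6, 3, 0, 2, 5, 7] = [7, 2, 4, 3, 1, 5, 6, 0]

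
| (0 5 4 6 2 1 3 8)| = 8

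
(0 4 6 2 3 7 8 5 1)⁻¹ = (0 1 5 8 7 3 2 6 4)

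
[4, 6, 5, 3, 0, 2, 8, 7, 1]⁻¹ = [4, 8, 5, 3, 0, 2, 1, 7, 6]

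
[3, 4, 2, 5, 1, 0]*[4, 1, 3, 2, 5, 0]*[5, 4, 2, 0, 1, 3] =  [2, 3, 0, 5, 4, 1]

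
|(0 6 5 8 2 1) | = 6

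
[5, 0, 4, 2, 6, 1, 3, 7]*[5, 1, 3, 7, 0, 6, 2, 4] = [6, 5, 0, 3, 2, 1, 7, 4]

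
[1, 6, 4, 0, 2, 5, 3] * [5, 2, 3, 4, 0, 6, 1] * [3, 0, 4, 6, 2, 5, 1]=[4, 0, 3, 5, 6, 1, 2]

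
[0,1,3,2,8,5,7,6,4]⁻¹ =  [0,1,3,2,8,5,7,6,4]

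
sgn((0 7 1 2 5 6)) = -1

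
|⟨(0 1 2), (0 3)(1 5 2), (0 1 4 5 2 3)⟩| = 720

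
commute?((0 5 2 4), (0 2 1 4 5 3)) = no:(0 5 2 4)*(0 2 1 4 5 3) = (0 3)(1 4 2 5), (0 2 1 4 5 3)*(0 5 2 4) = (0 4 2 1)(3 5)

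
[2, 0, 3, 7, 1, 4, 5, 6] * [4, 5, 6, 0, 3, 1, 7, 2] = [6, 4, 0, 2, 5, 3, 1, 7]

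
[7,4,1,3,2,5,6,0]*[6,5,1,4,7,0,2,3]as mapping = [0→3,1→7,2→5,3→4,4→1,5→0,6→2,7→6]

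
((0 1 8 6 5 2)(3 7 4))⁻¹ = (0 2 5 6 8 1)(3 4 7)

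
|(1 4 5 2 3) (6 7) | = 10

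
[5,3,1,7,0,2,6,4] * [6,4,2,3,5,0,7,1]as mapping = [0→0,1→3,2→4,3→1,4→6,5→2,6→7,7→5]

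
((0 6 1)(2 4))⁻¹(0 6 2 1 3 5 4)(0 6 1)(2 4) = (0 3 5 2 6 1 4)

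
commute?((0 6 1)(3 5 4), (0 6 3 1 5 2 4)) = no:(0 6 1)(3 5 4) * (0 6 3 1 5 2 4) = (0 3 2 4 1 6 5), (0 6 3 1 5 2 4) * (0 6 1)(3 5 4) = (0 1 4 6 5 2 3)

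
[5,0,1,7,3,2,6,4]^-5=[1,2,5,7,3,0,6,4]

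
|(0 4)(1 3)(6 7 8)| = 6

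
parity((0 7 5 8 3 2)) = odd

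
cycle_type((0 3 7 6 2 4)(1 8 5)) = 3.6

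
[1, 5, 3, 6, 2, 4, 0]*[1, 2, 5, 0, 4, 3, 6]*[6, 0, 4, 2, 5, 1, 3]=[4, 2, 6, 3, 1, 5, 0]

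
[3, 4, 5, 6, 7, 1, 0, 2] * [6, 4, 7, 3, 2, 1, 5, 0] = [3, 2, 1, 5, 0, 4, 6, 7]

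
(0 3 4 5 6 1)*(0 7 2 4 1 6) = (0 3 1 7 2 4 5)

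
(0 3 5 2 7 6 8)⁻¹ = (0 8 6 7 2 5 3)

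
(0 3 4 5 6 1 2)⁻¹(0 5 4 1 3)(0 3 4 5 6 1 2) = (2 4 3 6 5)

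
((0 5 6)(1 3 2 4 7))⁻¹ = (0 6 5)(1 7 4 2 3)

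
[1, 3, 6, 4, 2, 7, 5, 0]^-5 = [4, 2, 7, 6, 5, 1, 0, 3]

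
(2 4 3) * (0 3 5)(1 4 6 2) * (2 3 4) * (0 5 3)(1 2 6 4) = (0 1 6)(2 4 3)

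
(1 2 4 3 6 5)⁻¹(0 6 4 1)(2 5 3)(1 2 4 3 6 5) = (0 5 3 2)(1 6 4)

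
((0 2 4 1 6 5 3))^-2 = (0 5 1 2 3 6 4)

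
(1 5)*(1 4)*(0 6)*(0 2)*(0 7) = (0 6 2 7)(1 5 4)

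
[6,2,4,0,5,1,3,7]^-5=[6,5,1,0,2,4,3,7]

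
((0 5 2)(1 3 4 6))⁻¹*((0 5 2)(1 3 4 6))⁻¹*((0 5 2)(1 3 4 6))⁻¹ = (1 3 4 6)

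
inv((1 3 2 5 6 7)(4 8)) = (1 7 6 5 2 3)(4 8)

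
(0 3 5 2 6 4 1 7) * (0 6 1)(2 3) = (0 2 1 7 6 4)(3 5)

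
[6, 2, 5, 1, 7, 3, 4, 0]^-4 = [0, 1, 2, 3, 4, 5, 6, 7]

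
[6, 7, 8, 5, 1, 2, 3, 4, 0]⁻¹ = [8, 4, 5, 6, 7, 3, 0, 1, 2]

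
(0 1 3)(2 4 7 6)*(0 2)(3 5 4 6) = (0 1 5 4 7 3 2 6)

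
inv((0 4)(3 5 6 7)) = (0 4)(3 7 6 5)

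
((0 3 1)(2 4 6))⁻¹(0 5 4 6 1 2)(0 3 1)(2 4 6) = (0 4 3 5 6 2)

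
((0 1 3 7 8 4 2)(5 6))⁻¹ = (0 2 4 8 7 3 1)(5 6)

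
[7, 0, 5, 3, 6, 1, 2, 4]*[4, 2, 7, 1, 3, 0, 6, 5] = [5, 4, 0, 1, 6, 2, 7, 3]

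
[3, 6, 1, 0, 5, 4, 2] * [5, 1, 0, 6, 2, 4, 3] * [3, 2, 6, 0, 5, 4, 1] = [1, 0, 2, 4, 5, 6, 3]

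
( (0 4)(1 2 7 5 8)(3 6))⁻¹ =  (0 4)(1 8 5 7 2)(3 6)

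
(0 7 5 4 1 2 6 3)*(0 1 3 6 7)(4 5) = (1 2 7 4 3)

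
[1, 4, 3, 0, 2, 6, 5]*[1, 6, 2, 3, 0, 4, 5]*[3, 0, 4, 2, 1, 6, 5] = [5, 3, 2, 0, 4, 6, 1]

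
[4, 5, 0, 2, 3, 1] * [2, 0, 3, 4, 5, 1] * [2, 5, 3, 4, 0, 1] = [1, 5, 3, 4, 0, 2]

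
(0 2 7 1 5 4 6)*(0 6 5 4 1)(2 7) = (0 7)(1 4 5)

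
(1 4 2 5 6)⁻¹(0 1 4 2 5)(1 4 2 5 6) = (0 4 2 5 6)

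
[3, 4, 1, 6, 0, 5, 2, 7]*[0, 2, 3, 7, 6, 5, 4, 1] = [7, 6, 2, 4, 0, 5, 3, 1]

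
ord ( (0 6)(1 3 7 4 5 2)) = 6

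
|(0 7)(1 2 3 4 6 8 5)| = 14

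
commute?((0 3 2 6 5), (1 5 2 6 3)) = no:(0 3 2 6 5) * (1 5 2 6 3) = (0 1 5)(2 3 6), (1 5 2 6 3) * (0 3 2 6 5) = (0 3 1)(2 5 6)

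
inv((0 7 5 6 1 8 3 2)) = (0 2 3 8 1 6 5 7)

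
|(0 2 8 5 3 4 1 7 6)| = 9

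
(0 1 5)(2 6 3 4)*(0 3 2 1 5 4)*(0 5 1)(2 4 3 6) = (0 1 3 5 6 4)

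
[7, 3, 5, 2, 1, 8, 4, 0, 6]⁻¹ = [7, 4, 3, 1, 6, 2, 8, 0, 5]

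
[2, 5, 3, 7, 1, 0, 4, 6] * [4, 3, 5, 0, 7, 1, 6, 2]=[5, 1, 0, 2, 3, 4, 7, 6]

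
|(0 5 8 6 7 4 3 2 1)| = 9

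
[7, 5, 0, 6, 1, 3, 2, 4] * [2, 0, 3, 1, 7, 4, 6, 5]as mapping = [0→5, 1→4, 2→2, 3→6, 4→0, 5→1, 6→3, 7→7]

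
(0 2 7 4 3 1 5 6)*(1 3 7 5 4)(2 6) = (0 6)(1 4 7)(2 5)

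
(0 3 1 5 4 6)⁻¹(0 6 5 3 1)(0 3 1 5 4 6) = (0 4 1 5 3)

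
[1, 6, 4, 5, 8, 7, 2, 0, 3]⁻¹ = [7, 0, 6, 8, 2, 3, 1, 5, 4]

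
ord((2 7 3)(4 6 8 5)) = 12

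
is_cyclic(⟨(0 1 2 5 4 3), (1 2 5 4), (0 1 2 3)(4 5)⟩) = no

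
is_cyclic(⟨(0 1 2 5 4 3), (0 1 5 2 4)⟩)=no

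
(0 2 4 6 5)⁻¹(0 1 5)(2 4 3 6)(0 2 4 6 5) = (0 2 1)(3 5 4 6)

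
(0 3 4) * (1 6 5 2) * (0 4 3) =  (1 6 5 2)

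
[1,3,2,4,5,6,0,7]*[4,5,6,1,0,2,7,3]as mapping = [0→5,1→1,2→6,3→0,4→2,5→7,6→4,7→3]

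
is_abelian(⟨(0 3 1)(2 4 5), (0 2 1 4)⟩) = no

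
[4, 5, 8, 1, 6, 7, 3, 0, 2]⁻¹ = [7, 3, 8, 6, 0, 1, 4, 5, 2]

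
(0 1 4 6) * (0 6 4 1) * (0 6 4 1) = (0 6 4 1)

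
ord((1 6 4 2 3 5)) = 6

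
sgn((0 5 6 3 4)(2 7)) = -1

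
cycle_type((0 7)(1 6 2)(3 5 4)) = 2.3^2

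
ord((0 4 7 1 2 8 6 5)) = 8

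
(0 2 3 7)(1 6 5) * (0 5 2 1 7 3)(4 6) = (0 1 4 6 2)(5 7)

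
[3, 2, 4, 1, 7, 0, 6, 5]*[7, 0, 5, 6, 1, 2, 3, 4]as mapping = [0→6, 1→5, 2→1, 3→0, 4→4, 5→7, 6→3, 7→2]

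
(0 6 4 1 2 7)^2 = (0 4 2)(1 7 6)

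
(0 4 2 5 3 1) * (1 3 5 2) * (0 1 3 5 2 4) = (2 4 3 5)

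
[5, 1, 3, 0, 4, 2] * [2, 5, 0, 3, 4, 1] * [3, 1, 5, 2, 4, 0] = [1, 0, 2, 5, 4, 3]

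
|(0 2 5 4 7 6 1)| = 7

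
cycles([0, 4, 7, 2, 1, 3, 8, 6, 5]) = (1 4)(2 7 6 8 5 3)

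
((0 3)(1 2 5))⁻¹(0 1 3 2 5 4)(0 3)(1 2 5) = (0 5 1 4 3 2)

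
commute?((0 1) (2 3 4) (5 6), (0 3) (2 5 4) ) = no:(0 1) (2 3 4) (5 6) * (0 3) (2 5 4) = (0 1 3 2) (4 5 6), (0 3) (2 5 4) * (0 1) (2 3 4) (5 6) = (0 4 3 1) (2 6 5) 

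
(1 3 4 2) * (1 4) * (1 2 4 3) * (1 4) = (1 4) (2 3) 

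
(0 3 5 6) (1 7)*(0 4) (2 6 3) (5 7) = (0 2 6 4) (1 5 3 7) 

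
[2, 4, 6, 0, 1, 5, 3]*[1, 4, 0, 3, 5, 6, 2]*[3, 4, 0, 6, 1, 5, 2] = [3, 5, 0, 4, 1, 2, 6]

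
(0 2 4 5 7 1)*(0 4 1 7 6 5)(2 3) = (0 3 2 1 4)(5 6)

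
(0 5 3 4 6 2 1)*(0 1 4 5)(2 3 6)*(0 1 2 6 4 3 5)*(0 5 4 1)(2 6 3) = (1 6 4 3 5)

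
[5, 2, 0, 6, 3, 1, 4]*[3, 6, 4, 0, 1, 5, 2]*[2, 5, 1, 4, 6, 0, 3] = [0, 6, 4, 1, 2, 3, 5]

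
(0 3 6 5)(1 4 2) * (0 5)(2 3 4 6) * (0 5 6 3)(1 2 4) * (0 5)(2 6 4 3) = (0 1 2 6)(4 5)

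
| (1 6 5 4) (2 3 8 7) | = 4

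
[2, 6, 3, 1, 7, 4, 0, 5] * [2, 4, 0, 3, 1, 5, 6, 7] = [0, 6, 3, 4, 7, 1, 2, 5]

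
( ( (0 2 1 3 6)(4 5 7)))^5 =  (4 7 5)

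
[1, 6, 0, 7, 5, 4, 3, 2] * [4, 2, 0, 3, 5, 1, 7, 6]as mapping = [0→2, 1→7, 2→4, 3→6, 4→1, 5→5, 6→3, 7→0]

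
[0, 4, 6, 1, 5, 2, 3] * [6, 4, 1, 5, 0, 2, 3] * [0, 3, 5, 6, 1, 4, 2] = [2, 0, 6, 1, 5, 3, 4]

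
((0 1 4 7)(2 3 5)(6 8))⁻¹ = (0 7 4 1)(2 5 3)(6 8)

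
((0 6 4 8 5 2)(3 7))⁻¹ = (0 2 5 8 4 6)(3 7)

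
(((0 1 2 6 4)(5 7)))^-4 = (0 1 2 6 4)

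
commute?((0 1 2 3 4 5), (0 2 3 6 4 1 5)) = no:(0 1 2 3 4 5)*(0 2 3 6 4 1 5) = (0 5 2 6 4)(1 3), (0 2 3 6 4 1 5)*(0 1 2 3 4 5) = (0 3 6 5 1)(2 4)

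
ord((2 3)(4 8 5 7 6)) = 10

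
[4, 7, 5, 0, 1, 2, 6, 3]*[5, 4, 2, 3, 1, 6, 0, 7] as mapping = [0→1, 1→7, 2→6, 3→5, 4→4, 5→2, 6→0, 7→3] 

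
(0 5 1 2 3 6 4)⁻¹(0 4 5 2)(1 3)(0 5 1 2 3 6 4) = (0 1 3 5)(2 6)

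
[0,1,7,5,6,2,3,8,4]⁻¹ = [0,1,5,6,8,3,4,2,7]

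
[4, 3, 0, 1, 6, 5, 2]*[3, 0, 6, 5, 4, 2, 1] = [4, 5, 3, 0, 1, 2, 6]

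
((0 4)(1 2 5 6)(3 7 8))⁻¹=(0 4)(1 6 5 2)(3 8 7)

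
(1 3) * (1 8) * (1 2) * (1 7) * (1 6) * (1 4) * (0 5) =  (0 5) (1 3 8 2 7 6 4) 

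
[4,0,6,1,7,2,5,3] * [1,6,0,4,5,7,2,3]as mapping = [0→5,1→1,2→2,3→6,4→3,5→0,6→7,7→4]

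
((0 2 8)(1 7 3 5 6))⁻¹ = (0 8 2)(1 6 5 3 7)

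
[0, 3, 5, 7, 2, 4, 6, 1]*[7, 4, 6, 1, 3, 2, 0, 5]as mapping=[0→7, 1→1, 2→2, 3→5, 4→6, 5→3, 6→0, 7→4]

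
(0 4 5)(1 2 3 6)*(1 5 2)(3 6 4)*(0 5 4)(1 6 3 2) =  (0 2 3)(1 6 4)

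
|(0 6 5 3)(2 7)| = 4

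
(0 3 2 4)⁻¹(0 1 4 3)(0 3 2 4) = (0 2 3 1)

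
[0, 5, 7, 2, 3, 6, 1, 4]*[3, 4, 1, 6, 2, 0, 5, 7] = [3, 0, 7, 1, 6, 5, 4, 2]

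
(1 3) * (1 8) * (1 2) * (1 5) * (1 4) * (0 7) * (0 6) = (0 7 6) (1 3 8 2 5 4) 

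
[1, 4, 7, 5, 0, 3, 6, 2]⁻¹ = [4, 0, 7, 5, 1, 3, 6, 2]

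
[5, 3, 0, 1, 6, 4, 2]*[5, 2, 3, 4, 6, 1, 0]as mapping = [0→1, 1→4, 2→5, 3→2, 4→0, 5→6, 6→3]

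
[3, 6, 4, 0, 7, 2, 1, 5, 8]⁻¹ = [3, 6, 5, 0, 2, 7, 1, 4, 8]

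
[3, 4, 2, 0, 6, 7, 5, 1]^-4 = [0, 4, 2, 3, 6, 7, 5, 1]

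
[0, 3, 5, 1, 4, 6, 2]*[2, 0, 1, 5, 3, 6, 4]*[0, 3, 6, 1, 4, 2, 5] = [6, 2, 5, 0, 1, 4, 3]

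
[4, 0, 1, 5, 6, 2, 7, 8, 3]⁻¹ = [1, 2, 5, 8, 0, 3, 4, 6, 7]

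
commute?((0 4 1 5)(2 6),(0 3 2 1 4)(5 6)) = no:(0 4 1 5)(2 6)*(0 3 2 1 4)(5 6) = (1 6)(2 5 3),(0 3 2 1 4)(5 6)*(0 4 1 5)(2 6) = (0 3 6)(2 5)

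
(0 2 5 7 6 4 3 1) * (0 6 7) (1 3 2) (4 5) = (0 1 6 5) (2 4) 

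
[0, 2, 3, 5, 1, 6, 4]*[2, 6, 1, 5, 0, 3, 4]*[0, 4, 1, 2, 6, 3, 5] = [1, 4, 3, 2, 5, 6, 0]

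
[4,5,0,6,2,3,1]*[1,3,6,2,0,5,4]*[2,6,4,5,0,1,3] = [2,1,6,0,3,4,5]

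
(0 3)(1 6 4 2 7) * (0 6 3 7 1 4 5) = (0 7 4 2 1 3 6 5)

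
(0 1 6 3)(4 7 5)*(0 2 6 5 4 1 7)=(0 7 4)(1 5)(2 6 3)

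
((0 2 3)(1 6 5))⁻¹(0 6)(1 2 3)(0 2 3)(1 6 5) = (0 6 3)(2 5)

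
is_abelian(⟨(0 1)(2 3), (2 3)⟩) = yes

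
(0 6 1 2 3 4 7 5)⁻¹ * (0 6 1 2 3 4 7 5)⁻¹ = (0 7 3 1)(2 6 5 4)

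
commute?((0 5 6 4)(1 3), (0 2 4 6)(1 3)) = no:(0 5 6 4)(1 3) * (0 2 4 6)(1 3) = (0 5)(2 4), (0 2 4 6)(1 3) * (0 5 6 4)(1 3) = (0 2)(5 6)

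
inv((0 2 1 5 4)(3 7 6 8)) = (0 4 5 1 2)(3 8 6 7)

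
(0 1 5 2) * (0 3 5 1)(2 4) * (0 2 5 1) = (0 2 3 1)(4 5)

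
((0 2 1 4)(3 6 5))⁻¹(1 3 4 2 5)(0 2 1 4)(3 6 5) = (0 1 3 4 6)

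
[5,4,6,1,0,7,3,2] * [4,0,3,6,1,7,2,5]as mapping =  [0→7,1→1,2→2,3→0,4→4,5→5,6→6,7→3]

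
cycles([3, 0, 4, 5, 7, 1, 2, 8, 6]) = (0 3 5 1)(2 4 7 8 6)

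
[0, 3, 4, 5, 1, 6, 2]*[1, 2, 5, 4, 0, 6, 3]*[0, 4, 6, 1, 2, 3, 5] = [4, 2, 0, 5, 6, 1, 3]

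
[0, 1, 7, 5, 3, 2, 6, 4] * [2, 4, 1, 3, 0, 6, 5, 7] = [2, 4, 7, 6, 3, 1, 5, 0]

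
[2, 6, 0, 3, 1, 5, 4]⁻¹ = [2, 4, 0, 3, 6, 5, 1]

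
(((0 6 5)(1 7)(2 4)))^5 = (0 5 6)(1 7)(2 4)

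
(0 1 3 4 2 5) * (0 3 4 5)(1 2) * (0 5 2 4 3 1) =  (0 4)(1 3 2 5)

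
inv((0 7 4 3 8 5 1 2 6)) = (0 6 2 1 5 8 3 4 7)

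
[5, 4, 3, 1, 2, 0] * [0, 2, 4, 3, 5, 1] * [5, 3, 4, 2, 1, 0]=[3, 0, 2, 4, 1, 5]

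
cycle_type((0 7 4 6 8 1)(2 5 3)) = 3.6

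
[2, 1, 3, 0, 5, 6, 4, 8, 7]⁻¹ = [3, 1, 0, 2, 6, 4, 5, 8, 7]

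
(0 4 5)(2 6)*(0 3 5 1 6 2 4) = (1 6 4)(3 5)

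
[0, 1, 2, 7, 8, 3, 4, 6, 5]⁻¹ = [0, 1, 2, 5, 6, 8, 7, 3, 4]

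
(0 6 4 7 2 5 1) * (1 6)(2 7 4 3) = (0 1)(2 5 6 3)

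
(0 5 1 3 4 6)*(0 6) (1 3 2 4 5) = (0 1 2 4) (3 5) 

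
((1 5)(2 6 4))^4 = (2 6 4)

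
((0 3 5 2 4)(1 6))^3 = (0 2 3 4 5)(1 6)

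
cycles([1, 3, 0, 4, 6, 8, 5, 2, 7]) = (0 1 3 4 6 5 8 7 2)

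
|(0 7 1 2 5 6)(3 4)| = 6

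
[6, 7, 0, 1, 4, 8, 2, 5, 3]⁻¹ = [2, 3, 6, 8, 4, 7, 0, 1, 5]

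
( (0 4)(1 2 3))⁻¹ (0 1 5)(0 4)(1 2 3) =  (2 5 4)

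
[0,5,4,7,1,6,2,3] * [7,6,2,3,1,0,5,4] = [7,0,1,4,6,5,2,3]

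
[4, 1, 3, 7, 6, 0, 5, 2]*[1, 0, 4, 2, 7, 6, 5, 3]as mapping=[0→7, 1→0, 2→2, 3→3, 4→5, 5→1, 6→6, 7→4]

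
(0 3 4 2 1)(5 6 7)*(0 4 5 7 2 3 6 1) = (0 6 2)(1 4 3 5)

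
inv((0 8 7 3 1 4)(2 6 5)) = (0 4 1 3 7 8)(2 5 6)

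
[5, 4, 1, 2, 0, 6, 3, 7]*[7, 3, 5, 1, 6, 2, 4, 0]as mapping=[0→2, 1→6, 2→3, 3→5, 4→7, 5→4, 6→1, 7→0]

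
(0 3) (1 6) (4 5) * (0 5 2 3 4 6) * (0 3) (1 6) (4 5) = (0 5 1 3 4 2) 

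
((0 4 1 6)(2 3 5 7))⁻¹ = (0 6 1 4)(2 7 5 3)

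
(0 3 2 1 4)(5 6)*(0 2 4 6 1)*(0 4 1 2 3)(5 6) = (1 5 2 4 3)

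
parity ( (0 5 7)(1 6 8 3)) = odd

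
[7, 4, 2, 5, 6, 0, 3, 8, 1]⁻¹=[5, 8, 2, 6, 1, 3, 4, 0, 7]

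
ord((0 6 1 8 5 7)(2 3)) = 6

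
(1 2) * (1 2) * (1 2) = (1 2)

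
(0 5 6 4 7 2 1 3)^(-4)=(0 7)(1 6)(2 5)(3 4)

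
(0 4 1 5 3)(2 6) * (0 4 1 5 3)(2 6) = (0 1 3 4 5)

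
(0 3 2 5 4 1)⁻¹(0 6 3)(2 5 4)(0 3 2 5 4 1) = (1 5 4)(2 3 6)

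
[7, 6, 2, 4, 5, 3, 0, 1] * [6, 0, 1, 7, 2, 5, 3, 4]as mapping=[0→4, 1→3, 2→1, 3→2, 4→5, 5→7, 6→6, 7→0]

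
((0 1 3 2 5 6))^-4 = (0 3 5)(1 2 6)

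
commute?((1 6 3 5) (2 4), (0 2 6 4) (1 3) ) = no:(1 6 3 5) (2 4)*(0 2 6 4) (1 3) = (0 2) (1 4 6) (3 5), (0 2 6 4) (1 3)*(1 6 3 5) (2 4) = (0 4) (1 5) (2 3 6) 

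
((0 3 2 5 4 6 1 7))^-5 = (0 5 1 3 4 7 2 6)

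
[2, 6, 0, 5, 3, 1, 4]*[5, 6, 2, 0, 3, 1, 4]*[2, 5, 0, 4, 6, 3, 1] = [0, 6, 3, 5, 2, 1, 4] 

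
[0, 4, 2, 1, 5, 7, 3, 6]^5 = [0, 3, 2, 6, 1, 4, 7, 5]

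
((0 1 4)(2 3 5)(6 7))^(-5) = (0 1 4)(2 3 5)(6 7)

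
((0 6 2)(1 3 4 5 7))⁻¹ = (0 2 6)(1 7 5 4 3)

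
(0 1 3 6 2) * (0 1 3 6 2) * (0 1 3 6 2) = (0 6 1 2 3)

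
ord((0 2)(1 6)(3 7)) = 2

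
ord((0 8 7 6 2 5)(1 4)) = 6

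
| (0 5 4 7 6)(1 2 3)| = 15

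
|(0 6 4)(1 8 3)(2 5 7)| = 3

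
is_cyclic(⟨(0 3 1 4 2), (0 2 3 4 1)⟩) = no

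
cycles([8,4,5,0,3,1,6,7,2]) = (0 8 2 5 1 4 3)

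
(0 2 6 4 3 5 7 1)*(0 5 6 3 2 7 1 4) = (0 7 4 2 3 6)(1 5)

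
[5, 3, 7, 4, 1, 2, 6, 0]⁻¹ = [7, 4, 5, 1, 3, 0, 6, 2]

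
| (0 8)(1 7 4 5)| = 4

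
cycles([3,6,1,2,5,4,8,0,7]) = (0 3 2 1 6 8 7)(4 5)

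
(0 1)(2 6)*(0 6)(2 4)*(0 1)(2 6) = (1 2)(4 6)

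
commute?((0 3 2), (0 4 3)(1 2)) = no:(0 3 2)*(0 4 3)(1 2) = (1 2 4 3), (0 4 3)(1 2)*(0 3 2) = (0 4 2 1)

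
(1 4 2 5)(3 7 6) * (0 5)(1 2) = (0 5 2)(1 4)(3 7 6)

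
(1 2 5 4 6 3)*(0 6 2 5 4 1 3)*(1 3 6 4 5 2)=(0 4 1 2 5 3 6)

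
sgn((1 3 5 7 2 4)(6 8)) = 1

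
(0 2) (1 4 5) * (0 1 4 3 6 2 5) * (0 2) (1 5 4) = (0 4 2 5 1 3 6) 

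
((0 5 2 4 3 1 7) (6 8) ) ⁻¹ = (0 7 1 3 4 2 5) (6 8) 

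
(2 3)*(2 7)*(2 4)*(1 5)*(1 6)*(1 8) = (1 5 6 8)(2 3 7 4)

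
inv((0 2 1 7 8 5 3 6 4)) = (0 4 6 3 5 8 7 1 2)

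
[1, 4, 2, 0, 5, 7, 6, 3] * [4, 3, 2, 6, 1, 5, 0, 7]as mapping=[0→3, 1→1, 2→2, 3→4, 4→5, 5→7, 6→0, 7→6]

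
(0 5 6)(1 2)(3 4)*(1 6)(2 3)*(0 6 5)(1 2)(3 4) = (1 4)(2 5)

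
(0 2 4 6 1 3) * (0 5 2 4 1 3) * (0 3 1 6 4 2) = (0 2 6 1 3 5)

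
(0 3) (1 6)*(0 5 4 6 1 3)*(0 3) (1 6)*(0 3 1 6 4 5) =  (0 1 4 6 3) 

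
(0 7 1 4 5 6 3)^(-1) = (0 3 6 5 4 1 7)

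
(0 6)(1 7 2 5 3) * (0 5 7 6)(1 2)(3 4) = (1 6 5 4 3 2 7)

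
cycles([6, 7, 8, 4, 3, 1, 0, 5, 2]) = (0 6)(1 7 5)(2 8)(3 4)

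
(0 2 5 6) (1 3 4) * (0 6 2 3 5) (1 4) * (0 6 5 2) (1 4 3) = (0 1 2 6 5) (3 4) 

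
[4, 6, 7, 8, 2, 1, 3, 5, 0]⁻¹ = [8, 5, 4, 6, 0, 7, 1, 2, 3]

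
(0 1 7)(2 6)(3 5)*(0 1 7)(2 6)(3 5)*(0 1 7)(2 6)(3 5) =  (2 6)(3 5)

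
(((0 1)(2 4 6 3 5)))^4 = (2 5 3 6 4)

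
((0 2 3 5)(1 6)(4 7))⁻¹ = (0 5 3 2)(1 6)(4 7)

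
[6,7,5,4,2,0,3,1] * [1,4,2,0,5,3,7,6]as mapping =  [0→7,1→6,2→3,3→5,4→2,5→1,6→0,7→4]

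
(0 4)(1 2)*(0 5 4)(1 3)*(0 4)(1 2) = (0 4 5)(2 3)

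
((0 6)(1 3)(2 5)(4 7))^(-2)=()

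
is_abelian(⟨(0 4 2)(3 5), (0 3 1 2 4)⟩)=no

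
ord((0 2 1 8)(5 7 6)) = 12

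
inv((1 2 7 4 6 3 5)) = (1 5 3 6 4 7 2)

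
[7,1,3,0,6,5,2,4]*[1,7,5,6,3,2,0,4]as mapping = [0→4,1→7,2→6,3→1,4→0,5→2,6→5,7→3]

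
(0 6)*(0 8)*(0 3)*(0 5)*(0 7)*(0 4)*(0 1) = (0 6 8 3 5 7 4 1)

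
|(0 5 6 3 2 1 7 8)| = 8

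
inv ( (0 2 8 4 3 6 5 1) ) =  (0 1 5 6 3 4 8 2) 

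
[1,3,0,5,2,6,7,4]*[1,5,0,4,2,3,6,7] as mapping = [0→5,1→4,2→1,3→3,4→0,5→6,6→7,7→2] 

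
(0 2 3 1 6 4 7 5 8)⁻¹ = (0 8 5 7 4 6 1 3 2)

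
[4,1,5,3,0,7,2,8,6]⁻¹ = [4,1,6,3,0,2,8,5,7]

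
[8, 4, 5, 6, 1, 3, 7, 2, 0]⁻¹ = [8, 4, 7, 5, 1, 2, 3, 6, 0]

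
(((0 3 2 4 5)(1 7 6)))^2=(0 2 5 3 4)(1 6 7)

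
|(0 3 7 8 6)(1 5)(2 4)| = 10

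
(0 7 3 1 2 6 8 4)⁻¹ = (0 4 8 6 2 1 3 7)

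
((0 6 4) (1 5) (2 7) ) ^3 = (1 5) (2 7) 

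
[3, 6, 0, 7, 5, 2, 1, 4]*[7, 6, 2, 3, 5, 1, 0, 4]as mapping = [0→3, 1→0, 2→7, 3→4, 4→1, 5→2, 6→6, 7→5]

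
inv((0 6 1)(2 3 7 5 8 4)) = (0 1 6)(2 4 8 5 7 3)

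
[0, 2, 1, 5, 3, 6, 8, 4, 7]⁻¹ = [0, 2, 1, 4, 7, 3, 5, 8, 6]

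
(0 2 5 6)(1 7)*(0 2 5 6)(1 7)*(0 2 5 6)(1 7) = (0 6 5 2)(1 7)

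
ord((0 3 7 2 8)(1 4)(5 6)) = 10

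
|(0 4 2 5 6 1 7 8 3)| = 9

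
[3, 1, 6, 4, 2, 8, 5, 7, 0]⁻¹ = [8, 1, 4, 0, 3, 6, 2, 7, 5]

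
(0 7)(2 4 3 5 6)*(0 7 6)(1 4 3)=(0 6 2 3 5)(1 4)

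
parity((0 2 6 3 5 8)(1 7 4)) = odd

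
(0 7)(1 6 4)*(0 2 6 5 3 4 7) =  (1 5 3 4)(2 6 7)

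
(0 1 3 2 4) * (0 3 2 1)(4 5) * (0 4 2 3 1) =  (0 4 1 3)(2 5)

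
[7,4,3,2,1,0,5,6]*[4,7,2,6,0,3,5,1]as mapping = [0→1,1→0,2→6,3→2,4→7,5→4,6→3,7→5]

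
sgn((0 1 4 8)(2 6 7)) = -1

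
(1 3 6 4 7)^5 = ()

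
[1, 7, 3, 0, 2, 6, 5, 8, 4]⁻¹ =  [3, 0, 4, 2, 8, 6, 5, 1, 7]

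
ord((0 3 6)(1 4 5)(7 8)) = 6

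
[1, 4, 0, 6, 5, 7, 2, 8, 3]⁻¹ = [2, 0, 6, 8, 1, 4, 3, 5, 7]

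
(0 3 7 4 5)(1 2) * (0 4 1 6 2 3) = (1 3 7)(2 6)(4 5)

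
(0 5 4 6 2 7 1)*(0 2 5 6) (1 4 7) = (0 6 5 7 4) (1 2) 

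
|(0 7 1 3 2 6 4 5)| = 8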